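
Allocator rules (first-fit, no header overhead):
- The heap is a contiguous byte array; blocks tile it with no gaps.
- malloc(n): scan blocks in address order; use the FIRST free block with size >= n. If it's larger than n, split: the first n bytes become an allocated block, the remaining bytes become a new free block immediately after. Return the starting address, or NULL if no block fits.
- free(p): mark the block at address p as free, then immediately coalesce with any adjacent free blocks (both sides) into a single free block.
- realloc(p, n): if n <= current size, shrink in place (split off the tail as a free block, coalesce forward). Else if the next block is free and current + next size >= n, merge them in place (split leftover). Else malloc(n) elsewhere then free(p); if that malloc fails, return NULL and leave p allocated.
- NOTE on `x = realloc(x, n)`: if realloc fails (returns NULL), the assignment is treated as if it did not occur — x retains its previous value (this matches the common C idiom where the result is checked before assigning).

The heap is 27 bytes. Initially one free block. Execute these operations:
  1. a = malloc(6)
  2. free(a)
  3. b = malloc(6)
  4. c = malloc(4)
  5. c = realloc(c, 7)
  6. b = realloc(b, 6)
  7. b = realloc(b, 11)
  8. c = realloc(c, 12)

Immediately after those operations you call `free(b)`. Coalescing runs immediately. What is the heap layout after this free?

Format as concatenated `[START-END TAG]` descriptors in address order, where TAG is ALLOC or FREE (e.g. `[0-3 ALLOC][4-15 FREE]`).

Answer: [0-5 FREE][6-12 ALLOC][13-26 FREE]

Derivation:
Op 1: a = malloc(6) -> a = 0; heap: [0-5 ALLOC][6-26 FREE]
Op 2: free(a) -> (freed a); heap: [0-26 FREE]
Op 3: b = malloc(6) -> b = 0; heap: [0-5 ALLOC][6-26 FREE]
Op 4: c = malloc(4) -> c = 6; heap: [0-5 ALLOC][6-9 ALLOC][10-26 FREE]
Op 5: c = realloc(c, 7) -> c = 6; heap: [0-5 ALLOC][6-12 ALLOC][13-26 FREE]
Op 6: b = realloc(b, 6) -> b = 0; heap: [0-5 ALLOC][6-12 ALLOC][13-26 FREE]
Op 7: b = realloc(b, 11) -> b = 13; heap: [0-5 FREE][6-12 ALLOC][13-23 ALLOC][24-26 FREE]
Op 8: c = realloc(c, 12) -> NULL (c unchanged); heap: [0-5 FREE][6-12 ALLOC][13-23 ALLOC][24-26 FREE]
free(b): b = 13 -> block [13-23 ALLOC]; mark free, coalesce with adjacent free neighbors -> [0-5 FREE][6-12 ALLOC][13-26 FREE]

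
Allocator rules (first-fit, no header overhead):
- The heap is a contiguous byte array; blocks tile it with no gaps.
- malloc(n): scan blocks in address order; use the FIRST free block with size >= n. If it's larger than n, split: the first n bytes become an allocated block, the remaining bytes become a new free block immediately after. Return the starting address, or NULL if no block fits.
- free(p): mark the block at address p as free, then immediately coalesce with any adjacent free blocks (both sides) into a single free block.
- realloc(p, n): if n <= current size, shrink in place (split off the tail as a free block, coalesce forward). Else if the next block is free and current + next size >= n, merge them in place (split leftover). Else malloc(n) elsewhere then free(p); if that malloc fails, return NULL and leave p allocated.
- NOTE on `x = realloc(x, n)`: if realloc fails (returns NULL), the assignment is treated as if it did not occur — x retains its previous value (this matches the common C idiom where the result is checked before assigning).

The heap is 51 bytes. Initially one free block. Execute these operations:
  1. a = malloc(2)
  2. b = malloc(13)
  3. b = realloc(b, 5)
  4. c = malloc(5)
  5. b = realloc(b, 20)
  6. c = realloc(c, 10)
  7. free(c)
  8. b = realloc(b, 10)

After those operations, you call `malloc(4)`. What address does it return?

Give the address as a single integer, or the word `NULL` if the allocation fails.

Answer: 2

Derivation:
Op 1: a = malloc(2) -> a = 0; heap: [0-1 ALLOC][2-50 FREE]
Op 2: b = malloc(13) -> b = 2; heap: [0-1 ALLOC][2-14 ALLOC][15-50 FREE]
Op 3: b = realloc(b, 5) -> b = 2; heap: [0-1 ALLOC][2-6 ALLOC][7-50 FREE]
Op 4: c = malloc(5) -> c = 7; heap: [0-1 ALLOC][2-6 ALLOC][7-11 ALLOC][12-50 FREE]
Op 5: b = realloc(b, 20) -> b = 12; heap: [0-1 ALLOC][2-6 FREE][7-11 ALLOC][12-31 ALLOC][32-50 FREE]
Op 6: c = realloc(c, 10) -> c = 32; heap: [0-1 ALLOC][2-11 FREE][12-31 ALLOC][32-41 ALLOC][42-50 FREE]
Op 7: free(c) -> (freed c); heap: [0-1 ALLOC][2-11 FREE][12-31 ALLOC][32-50 FREE]
Op 8: b = realloc(b, 10) -> b = 12; heap: [0-1 ALLOC][2-11 FREE][12-21 ALLOC][22-50 FREE]
malloc(4): first-fit scan over [0-1 ALLOC][2-11 FREE][12-21 ALLOC][22-50 FREE] -> 2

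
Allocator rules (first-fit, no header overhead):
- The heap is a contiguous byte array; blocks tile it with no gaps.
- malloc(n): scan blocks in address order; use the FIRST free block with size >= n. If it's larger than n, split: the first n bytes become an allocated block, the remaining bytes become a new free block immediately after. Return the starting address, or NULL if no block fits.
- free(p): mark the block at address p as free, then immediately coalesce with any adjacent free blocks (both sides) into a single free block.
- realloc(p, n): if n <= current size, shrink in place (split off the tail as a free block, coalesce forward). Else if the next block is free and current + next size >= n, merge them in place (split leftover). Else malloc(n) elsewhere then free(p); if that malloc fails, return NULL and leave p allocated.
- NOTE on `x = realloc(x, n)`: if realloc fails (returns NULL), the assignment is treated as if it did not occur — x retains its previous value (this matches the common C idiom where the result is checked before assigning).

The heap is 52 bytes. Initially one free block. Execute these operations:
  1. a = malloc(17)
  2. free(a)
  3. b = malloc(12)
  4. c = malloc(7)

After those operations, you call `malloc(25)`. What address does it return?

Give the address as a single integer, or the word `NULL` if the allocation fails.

Op 1: a = malloc(17) -> a = 0; heap: [0-16 ALLOC][17-51 FREE]
Op 2: free(a) -> (freed a); heap: [0-51 FREE]
Op 3: b = malloc(12) -> b = 0; heap: [0-11 ALLOC][12-51 FREE]
Op 4: c = malloc(7) -> c = 12; heap: [0-11 ALLOC][12-18 ALLOC][19-51 FREE]
malloc(25): first-fit scan over [0-11 ALLOC][12-18 ALLOC][19-51 FREE] -> 19

Answer: 19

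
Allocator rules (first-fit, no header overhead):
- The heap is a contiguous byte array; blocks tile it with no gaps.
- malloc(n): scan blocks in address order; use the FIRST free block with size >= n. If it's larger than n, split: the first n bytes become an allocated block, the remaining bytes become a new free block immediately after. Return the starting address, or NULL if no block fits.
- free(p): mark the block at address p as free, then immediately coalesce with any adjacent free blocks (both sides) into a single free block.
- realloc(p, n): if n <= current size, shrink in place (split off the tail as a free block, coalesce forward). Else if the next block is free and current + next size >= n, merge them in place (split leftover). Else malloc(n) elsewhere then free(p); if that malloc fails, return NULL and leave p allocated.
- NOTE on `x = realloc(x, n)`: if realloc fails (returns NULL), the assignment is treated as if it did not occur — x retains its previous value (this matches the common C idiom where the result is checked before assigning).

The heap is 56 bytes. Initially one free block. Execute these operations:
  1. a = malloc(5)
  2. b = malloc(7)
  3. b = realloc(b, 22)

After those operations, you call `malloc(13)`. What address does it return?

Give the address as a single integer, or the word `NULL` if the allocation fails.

Op 1: a = malloc(5) -> a = 0; heap: [0-4 ALLOC][5-55 FREE]
Op 2: b = malloc(7) -> b = 5; heap: [0-4 ALLOC][5-11 ALLOC][12-55 FREE]
Op 3: b = realloc(b, 22) -> b = 5; heap: [0-4 ALLOC][5-26 ALLOC][27-55 FREE]
malloc(13): first-fit scan over [0-4 ALLOC][5-26 ALLOC][27-55 FREE] -> 27

Answer: 27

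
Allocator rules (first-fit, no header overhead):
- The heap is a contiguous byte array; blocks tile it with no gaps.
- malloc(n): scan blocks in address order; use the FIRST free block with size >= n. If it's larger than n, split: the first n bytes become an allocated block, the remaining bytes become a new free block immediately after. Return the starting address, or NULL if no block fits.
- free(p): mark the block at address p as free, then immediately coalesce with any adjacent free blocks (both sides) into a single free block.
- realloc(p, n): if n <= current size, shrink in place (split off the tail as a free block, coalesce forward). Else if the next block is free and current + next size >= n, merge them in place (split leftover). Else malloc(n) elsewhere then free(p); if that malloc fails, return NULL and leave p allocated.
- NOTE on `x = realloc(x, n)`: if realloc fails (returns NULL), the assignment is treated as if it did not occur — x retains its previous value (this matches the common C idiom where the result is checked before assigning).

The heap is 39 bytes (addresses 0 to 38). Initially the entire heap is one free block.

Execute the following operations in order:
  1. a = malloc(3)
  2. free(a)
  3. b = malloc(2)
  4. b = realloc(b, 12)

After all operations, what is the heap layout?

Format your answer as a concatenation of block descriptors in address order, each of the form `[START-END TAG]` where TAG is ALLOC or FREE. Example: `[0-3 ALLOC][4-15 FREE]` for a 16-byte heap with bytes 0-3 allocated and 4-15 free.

Op 1: a = malloc(3) -> a = 0; heap: [0-2 ALLOC][3-38 FREE]
Op 2: free(a) -> (freed a); heap: [0-38 FREE]
Op 3: b = malloc(2) -> b = 0; heap: [0-1 ALLOC][2-38 FREE]
Op 4: b = realloc(b, 12) -> b = 0; heap: [0-11 ALLOC][12-38 FREE]

Answer: [0-11 ALLOC][12-38 FREE]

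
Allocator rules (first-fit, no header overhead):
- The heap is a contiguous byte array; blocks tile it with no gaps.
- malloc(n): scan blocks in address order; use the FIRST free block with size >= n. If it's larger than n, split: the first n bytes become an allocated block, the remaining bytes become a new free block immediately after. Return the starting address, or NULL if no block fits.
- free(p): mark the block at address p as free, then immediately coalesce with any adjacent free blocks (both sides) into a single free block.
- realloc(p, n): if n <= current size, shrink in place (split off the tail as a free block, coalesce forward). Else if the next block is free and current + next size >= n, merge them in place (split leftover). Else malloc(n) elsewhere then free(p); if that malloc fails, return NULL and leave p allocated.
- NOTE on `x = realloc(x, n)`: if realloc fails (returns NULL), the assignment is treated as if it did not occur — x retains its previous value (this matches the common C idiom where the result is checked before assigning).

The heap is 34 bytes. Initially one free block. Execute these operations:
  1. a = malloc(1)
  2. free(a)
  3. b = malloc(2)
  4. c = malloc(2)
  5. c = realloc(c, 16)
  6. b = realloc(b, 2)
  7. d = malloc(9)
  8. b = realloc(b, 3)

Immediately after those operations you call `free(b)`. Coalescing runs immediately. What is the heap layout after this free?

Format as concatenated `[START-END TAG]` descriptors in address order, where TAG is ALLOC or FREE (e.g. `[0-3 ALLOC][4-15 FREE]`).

Op 1: a = malloc(1) -> a = 0; heap: [0-0 ALLOC][1-33 FREE]
Op 2: free(a) -> (freed a); heap: [0-33 FREE]
Op 3: b = malloc(2) -> b = 0; heap: [0-1 ALLOC][2-33 FREE]
Op 4: c = malloc(2) -> c = 2; heap: [0-1 ALLOC][2-3 ALLOC][4-33 FREE]
Op 5: c = realloc(c, 16) -> c = 2; heap: [0-1 ALLOC][2-17 ALLOC][18-33 FREE]
Op 6: b = realloc(b, 2) -> b = 0; heap: [0-1 ALLOC][2-17 ALLOC][18-33 FREE]
Op 7: d = malloc(9) -> d = 18; heap: [0-1 ALLOC][2-17 ALLOC][18-26 ALLOC][27-33 FREE]
Op 8: b = realloc(b, 3) -> b = 27; heap: [0-1 FREE][2-17 ALLOC][18-26 ALLOC][27-29 ALLOC][30-33 FREE]
free(b): b = 27 -> block [27-29 ALLOC]; mark free, coalesce with adjacent free neighbors -> [0-1 FREE][2-17 ALLOC][18-26 ALLOC][27-33 FREE]

Answer: [0-1 FREE][2-17 ALLOC][18-26 ALLOC][27-33 FREE]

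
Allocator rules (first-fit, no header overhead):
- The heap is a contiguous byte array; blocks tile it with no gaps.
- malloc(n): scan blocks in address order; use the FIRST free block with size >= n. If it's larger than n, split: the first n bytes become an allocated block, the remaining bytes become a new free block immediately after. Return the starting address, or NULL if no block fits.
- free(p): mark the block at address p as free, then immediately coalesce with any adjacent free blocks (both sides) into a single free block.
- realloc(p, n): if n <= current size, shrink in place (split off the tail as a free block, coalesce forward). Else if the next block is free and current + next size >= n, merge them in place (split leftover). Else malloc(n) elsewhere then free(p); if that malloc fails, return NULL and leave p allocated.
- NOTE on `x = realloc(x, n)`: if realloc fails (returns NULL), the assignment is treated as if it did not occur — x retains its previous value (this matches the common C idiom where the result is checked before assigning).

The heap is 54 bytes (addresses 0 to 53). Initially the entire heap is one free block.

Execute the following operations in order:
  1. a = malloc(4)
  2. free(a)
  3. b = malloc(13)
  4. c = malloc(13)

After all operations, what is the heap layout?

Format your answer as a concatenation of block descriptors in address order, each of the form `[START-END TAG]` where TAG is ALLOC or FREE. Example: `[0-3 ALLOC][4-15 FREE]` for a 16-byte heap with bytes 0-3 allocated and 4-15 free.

Answer: [0-12 ALLOC][13-25 ALLOC][26-53 FREE]

Derivation:
Op 1: a = malloc(4) -> a = 0; heap: [0-3 ALLOC][4-53 FREE]
Op 2: free(a) -> (freed a); heap: [0-53 FREE]
Op 3: b = malloc(13) -> b = 0; heap: [0-12 ALLOC][13-53 FREE]
Op 4: c = malloc(13) -> c = 13; heap: [0-12 ALLOC][13-25 ALLOC][26-53 FREE]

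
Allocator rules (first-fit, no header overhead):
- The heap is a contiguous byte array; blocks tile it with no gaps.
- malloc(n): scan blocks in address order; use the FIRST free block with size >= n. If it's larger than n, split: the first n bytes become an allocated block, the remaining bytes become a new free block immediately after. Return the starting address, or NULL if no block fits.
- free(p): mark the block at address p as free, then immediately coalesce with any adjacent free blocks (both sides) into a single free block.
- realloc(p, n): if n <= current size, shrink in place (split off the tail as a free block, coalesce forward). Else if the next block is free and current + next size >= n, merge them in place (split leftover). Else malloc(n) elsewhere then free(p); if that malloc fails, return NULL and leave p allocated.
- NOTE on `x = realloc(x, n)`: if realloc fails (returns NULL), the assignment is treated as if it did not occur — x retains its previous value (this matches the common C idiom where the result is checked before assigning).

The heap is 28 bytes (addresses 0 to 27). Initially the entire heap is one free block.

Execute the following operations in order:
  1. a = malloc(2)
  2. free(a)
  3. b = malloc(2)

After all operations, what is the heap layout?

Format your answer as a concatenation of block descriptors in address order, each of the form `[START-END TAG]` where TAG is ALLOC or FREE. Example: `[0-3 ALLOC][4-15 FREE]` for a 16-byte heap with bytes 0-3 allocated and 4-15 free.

Answer: [0-1 ALLOC][2-27 FREE]

Derivation:
Op 1: a = malloc(2) -> a = 0; heap: [0-1 ALLOC][2-27 FREE]
Op 2: free(a) -> (freed a); heap: [0-27 FREE]
Op 3: b = malloc(2) -> b = 0; heap: [0-1 ALLOC][2-27 FREE]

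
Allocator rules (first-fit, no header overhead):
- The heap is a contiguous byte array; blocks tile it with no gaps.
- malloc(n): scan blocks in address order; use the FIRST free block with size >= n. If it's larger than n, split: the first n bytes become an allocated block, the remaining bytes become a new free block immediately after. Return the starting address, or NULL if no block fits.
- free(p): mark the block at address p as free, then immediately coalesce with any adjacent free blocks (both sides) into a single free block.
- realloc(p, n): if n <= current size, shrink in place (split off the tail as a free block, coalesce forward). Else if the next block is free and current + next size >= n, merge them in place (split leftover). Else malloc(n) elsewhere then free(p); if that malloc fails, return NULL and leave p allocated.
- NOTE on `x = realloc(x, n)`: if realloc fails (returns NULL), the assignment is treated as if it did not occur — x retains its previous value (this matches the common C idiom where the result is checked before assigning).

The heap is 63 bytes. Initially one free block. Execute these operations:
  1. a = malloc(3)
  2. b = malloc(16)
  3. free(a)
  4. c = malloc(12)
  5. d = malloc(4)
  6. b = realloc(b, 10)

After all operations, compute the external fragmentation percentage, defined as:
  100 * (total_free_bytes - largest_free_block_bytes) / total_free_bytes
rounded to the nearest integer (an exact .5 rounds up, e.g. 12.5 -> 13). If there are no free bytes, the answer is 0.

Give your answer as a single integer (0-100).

Answer: 24

Derivation:
Op 1: a = malloc(3) -> a = 0; heap: [0-2 ALLOC][3-62 FREE]
Op 2: b = malloc(16) -> b = 3; heap: [0-2 ALLOC][3-18 ALLOC][19-62 FREE]
Op 3: free(a) -> (freed a); heap: [0-2 FREE][3-18 ALLOC][19-62 FREE]
Op 4: c = malloc(12) -> c = 19; heap: [0-2 FREE][3-18 ALLOC][19-30 ALLOC][31-62 FREE]
Op 5: d = malloc(4) -> d = 31; heap: [0-2 FREE][3-18 ALLOC][19-30 ALLOC][31-34 ALLOC][35-62 FREE]
Op 6: b = realloc(b, 10) -> b = 3; heap: [0-2 FREE][3-12 ALLOC][13-18 FREE][19-30 ALLOC][31-34 ALLOC][35-62 FREE]
Free blocks: [3 6 28] total_free=37 largest=28 -> 100*(37-28)/37 = 900/37 ≈ 24.324 -> rounds to 24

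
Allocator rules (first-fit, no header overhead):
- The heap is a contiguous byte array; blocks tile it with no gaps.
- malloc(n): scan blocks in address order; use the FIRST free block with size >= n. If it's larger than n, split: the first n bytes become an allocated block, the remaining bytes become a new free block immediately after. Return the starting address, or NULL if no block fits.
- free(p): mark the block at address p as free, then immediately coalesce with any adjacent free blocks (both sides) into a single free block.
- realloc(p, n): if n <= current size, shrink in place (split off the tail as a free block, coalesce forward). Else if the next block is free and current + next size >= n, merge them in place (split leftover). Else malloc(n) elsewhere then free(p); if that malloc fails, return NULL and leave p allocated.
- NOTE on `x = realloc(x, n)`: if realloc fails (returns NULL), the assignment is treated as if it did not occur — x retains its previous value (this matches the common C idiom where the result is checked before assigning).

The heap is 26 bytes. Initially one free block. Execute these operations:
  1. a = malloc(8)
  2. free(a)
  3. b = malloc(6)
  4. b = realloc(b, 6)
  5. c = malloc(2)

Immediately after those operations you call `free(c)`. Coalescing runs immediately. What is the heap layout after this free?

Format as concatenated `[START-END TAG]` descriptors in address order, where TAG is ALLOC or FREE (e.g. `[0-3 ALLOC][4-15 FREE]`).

Op 1: a = malloc(8) -> a = 0; heap: [0-7 ALLOC][8-25 FREE]
Op 2: free(a) -> (freed a); heap: [0-25 FREE]
Op 3: b = malloc(6) -> b = 0; heap: [0-5 ALLOC][6-25 FREE]
Op 4: b = realloc(b, 6) -> b = 0; heap: [0-5 ALLOC][6-25 FREE]
Op 5: c = malloc(2) -> c = 6; heap: [0-5 ALLOC][6-7 ALLOC][8-25 FREE]
free(c): c = 6 -> block [6-7 ALLOC]; mark free, coalesce with adjacent free neighbors -> [0-5 ALLOC][6-25 FREE]

Answer: [0-5 ALLOC][6-25 FREE]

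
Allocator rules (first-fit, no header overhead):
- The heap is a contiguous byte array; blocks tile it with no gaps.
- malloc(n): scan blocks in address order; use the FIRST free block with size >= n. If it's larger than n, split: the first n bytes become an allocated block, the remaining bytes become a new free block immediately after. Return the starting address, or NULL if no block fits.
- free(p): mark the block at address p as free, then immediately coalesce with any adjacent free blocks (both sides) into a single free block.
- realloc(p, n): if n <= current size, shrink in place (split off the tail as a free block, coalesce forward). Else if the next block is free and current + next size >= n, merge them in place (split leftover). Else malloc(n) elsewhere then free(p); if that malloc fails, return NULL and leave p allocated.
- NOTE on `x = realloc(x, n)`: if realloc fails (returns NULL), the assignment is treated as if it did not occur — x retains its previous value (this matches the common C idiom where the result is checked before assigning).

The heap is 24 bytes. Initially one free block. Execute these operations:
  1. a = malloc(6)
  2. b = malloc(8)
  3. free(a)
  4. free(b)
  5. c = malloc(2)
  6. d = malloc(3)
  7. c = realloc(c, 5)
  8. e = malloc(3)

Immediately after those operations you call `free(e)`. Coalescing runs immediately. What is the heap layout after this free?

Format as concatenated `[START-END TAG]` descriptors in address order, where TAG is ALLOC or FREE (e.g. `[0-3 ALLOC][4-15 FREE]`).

Op 1: a = malloc(6) -> a = 0; heap: [0-5 ALLOC][6-23 FREE]
Op 2: b = malloc(8) -> b = 6; heap: [0-5 ALLOC][6-13 ALLOC][14-23 FREE]
Op 3: free(a) -> (freed a); heap: [0-5 FREE][6-13 ALLOC][14-23 FREE]
Op 4: free(b) -> (freed b); heap: [0-23 FREE]
Op 5: c = malloc(2) -> c = 0; heap: [0-1 ALLOC][2-23 FREE]
Op 6: d = malloc(3) -> d = 2; heap: [0-1 ALLOC][2-4 ALLOC][5-23 FREE]
Op 7: c = realloc(c, 5) -> c = 5; heap: [0-1 FREE][2-4 ALLOC][5-9 ALLOC][10-23 FREE]
Op 8: e = malloc(3) -> e = 10; heap: [0-1 FREE][2-4 ALLOC][5-9 ALLOC][10-12 ALLOC][13-23 FREE]
free(e): e = 10 -> block [10-12 ALLOC]; mark free, coalesce with adjacent free neighbors -> [0-1 FREE][2-4 ALLOC][5-9 ALLOC][10-23 FREE]

Answer: [0-1 FREE][2-4 ALLOC][5-9 ALLOC][10-23 FREE]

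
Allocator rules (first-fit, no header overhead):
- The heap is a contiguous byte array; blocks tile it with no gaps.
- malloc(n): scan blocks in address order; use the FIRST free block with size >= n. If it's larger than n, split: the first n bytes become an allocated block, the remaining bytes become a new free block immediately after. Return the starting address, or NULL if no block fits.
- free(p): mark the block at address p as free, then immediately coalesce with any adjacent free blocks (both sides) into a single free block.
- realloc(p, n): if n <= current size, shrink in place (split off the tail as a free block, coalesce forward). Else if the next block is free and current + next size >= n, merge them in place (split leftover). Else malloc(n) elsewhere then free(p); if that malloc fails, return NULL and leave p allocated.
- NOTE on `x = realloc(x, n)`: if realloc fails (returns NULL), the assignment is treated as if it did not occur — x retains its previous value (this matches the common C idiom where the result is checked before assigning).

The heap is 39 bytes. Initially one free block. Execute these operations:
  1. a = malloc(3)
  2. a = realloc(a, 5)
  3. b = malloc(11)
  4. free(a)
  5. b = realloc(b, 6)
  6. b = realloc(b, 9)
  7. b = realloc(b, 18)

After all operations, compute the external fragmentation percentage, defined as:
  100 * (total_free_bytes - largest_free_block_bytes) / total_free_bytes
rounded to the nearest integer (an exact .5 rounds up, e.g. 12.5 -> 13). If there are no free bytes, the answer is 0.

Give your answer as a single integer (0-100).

Answer: 24

Derivation:
Op 1: a = malloc(3) -> a = 0; heap: [0-2 ALLOC][3-38 FREE]
Op 2: a = realloc(a, 5) -> a = 0; heap: [0-4 ALLOC][5-38 FREE]
Op 3: b = malloc(11) -> b = 5; heap: [0-4 ALLOC][5-15 ALLOC][16-38 FREE]
Op 4: free(a) -> (freed a); heap: [0-4 FREE][5-15 ALLOC][16-38 FREE]
Op 5: b = realloc(b, 6) -> b = 5; heap: [0-4 FREE][5-10 ALLOC][11-38 FREE]
Op 6: b = realloc(b, 9) -> b = 5; heap: [0-4 FREE][5-13 ALLOC][14-38 FREE]
Op 7: b = realloc(b, 18) -> b = 5; heap: [0-4 FREE][5-22 ALLOC][23-38 FREE]
Free blocks: [5 16] total_free=21 largest=16 -> 100*(21-16)/21 = 500/21 ≈ 23.810 -> rounds to 24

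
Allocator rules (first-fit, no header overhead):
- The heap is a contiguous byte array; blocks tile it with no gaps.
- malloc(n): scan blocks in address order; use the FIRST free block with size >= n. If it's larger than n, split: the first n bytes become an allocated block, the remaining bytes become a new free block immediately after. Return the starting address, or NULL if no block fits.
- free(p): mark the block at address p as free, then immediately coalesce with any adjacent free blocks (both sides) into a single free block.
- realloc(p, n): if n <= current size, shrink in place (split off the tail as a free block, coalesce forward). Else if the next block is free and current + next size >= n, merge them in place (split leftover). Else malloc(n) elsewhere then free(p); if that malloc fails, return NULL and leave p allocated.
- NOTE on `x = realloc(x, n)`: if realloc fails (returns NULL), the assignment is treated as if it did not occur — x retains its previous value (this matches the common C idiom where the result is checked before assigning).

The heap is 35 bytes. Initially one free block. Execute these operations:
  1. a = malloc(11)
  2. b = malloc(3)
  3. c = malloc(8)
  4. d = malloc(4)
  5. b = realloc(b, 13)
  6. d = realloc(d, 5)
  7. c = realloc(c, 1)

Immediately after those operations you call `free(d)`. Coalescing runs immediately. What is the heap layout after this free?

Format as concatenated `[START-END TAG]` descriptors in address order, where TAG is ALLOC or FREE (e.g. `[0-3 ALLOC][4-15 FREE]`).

Op 1: a = malloc(11) -> a = 0; heap: [0-10 ALLOC][11-34 FREE]
Op 2: b = malloc(3) -> b = 11; heap: [0-10 ALLOC][11-13 ALLOC][14-34 FREE]
Op 3: c = malloc(8) -> c = 14; heap: [0-10 ALLOC][11-13 ALLOC][14-21 ALLOC][22-34 FREE]
Op 4: d = malloc(4) -> d = 22; heap: [0-10 ALLOC][11-13 ALLOC][14-21 ALLOC][22-25 ALLOC][26-34 FREE]
Op 5: b = realloc(b, 13) -> NULL (b unchanged); heap: [0-10 ALLOC][11-13 ALLOC][14-21 ALLOC][22-25 ALLOC][26-34 FREE]
Op 6: d = realloc(d, 5) -> d = 22; heap: [0-10 ALLOC][11-13 ALLOC][14-21 ALLOC][22-26 ALLOC][27-34 FREE]
Op 7: c = realloc(c, 1) -> c = 14; heap: [0-10 ALLOC][11-13 ALLOC][14-14 ALLOC][15-21 FREE][22-26 ALLOC][27-34 FREE]
free(d): d = 22 -> block [22-26 ALLOC]; mark free, coalesce with adjacent free neighbors -> [0-10 ALLOC][11-13 ALLOC][14-14 ALLOC][15-34 FREE]

Answer: [0-10 ALLOC][11-13 ALLOC][14-14 ALLOC][15-34 FREE]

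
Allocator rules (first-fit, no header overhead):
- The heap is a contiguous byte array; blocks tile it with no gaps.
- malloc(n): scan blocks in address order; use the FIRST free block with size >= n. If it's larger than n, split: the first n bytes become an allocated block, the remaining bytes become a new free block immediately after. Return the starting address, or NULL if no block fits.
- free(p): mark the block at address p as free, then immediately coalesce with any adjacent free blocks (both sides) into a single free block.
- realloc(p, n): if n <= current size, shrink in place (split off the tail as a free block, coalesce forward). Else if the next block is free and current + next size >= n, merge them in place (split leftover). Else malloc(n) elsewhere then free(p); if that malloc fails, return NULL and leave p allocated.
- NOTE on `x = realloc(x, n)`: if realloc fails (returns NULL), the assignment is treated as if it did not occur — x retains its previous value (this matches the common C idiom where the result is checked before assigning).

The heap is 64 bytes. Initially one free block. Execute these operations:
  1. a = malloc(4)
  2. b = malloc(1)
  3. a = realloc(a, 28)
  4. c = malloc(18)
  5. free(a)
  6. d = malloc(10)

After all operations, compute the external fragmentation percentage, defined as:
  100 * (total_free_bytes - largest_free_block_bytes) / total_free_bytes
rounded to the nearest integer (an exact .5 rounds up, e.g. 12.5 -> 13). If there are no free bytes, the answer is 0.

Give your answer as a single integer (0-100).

Answer: 49

Derivation:
Op 1: a = malloc(4) -> a = 0; heap: [0-3 ALLOC][4-63 FREE]
Op 2: b = malloc(1) -> b = 4; heap: [0-3 ALLOC][4-4 ALLOC][5-63 FREE]
Op 3: a = realloc(a, 28) -> a = 5; heap: [0-3 FREE][4-4 ALLOC][5-32 ALLOC][33-63 FREE]
Op 4: c = malloc(18) -> c = 33; heap: [0-3 FREE][4-4 ALLOC][5-32 ALLOC][33-50 ALLOC][51-63 FREE]
Op 5: free(a) -> (freed a); heap: [0-3 FREE][4-4 ALLOC][5-32 FREE][33-50 ALLOC][51-63 FREE]
Op 6: d = malloc(10) -> d = 5; heap: [0-3 FREE][4-4 ALLOC][5-14 ALLOC][15-32 FREE][33-50 ALLOC][51-63 FREE]
Free blocks: [4 18 13] total_free=35 largest=18 -> 100*(35-18)/35 = 1700/35 ≈ 48.571 -> rounds to 49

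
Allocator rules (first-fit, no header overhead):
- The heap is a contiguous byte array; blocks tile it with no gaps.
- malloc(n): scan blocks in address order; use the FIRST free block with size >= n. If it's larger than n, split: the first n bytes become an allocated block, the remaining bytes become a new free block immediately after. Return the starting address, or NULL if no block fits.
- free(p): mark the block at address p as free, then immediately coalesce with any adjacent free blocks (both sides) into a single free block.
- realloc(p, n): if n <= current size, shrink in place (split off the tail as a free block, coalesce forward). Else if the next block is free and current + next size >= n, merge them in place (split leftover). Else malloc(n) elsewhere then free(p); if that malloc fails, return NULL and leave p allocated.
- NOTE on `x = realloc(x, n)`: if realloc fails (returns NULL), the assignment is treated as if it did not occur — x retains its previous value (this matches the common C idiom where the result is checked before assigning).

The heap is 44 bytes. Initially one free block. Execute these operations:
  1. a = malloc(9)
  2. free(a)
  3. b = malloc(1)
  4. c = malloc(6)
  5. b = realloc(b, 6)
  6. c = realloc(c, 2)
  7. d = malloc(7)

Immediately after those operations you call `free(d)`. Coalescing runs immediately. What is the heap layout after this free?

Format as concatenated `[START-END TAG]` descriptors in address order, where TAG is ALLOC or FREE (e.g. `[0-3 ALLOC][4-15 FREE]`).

Op 1: a = malloc(9) -> a = 0; heap: [0-8 ALLOC][9-43 FREE]
Op 2: free(a) -> (freed a); heap: [0-43 FREE]
Op 3: b = malloc(1) -> b = 0; heap: [0-0 ALLOC][1-43 FREE]
Op 4: c = malloc(6) -> c = 1; heap: [0-0 ALLOC][1-6 ALLOC][7-43 FREE]
Op 5: b = realloc(b, 6) -> b = 7; heap: [0-0 FREE][1-6 ALLOC][7-12 ALLOC][13-43 FREE]
Op 6: c = realloc(c, 2) -> c = 1; heap: [0-0 FREE][1-2 ALLOC][3-6 FREE][7-12 ALLOC][13-43 FREE]
Op 7: d = malloc(7) -> d = 13; heap: [0-0 FREE][1-2 ALLOC][3-6 FREE][7-12 ALLOC][13-19 ALLOC][20-43 FREE]
free(d): d = 13 -> block [13-19 ALLOC]; mark free, coalesce with adjacent free neighbors -> [0-0 FREE][1-2 ALLOC][3-6 FREE][7-12 ALLOC][13-43 FREE]

Answer: [0-0 FREE][1-2 ALLOC][3-6 FREE][7-12 ALLOC][13-43 FREE]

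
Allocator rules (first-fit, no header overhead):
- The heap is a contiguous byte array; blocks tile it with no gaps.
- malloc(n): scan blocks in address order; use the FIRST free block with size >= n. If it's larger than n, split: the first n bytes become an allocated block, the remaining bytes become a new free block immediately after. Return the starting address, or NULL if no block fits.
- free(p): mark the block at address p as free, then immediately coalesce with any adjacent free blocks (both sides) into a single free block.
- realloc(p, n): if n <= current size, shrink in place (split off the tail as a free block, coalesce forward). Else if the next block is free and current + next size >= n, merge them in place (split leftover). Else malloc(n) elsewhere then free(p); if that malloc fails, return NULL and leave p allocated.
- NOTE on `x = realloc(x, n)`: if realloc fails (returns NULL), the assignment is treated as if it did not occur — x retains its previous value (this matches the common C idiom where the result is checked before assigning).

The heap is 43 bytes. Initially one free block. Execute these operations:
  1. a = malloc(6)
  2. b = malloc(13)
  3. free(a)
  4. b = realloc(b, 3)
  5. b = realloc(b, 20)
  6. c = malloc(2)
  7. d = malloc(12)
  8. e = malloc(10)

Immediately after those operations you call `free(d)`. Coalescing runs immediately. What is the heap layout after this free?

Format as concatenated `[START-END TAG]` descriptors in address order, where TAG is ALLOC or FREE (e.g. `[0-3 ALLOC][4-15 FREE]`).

Op 1: a = malloc(6) -> a = 0; heap: [0-5 ALLOC][6-42 FREE]
Op 2: b = malloc(13) -> b = 6; heap: [0-5 ALLOC][6-18 ALLOC][19-42 FREE]
Op 3: free(a) -> (freed a); heap: [0-5 FREE][6-18 ALLOC][19-42 FREE]
Op 4: b = realloc(b, 3) -> b = 6; heap: [0-5 FREE][6-8 ALLOC][9-42 FREE]
Op 5: b = realloc(b, 20) -> b = 6; heap: [0-5 FREE][6-25 ALLOC][26-42 FREE]
Op 6: c = malloc(2) -> c = 0; heap: [0-1 ALLOC][2-5 FREE][6-25 ALLOC][26-42 FREE]
Op 7: d = malloc(12) -> d = 26; heap: [0-1 ALLOC][2-5 FREE][6-25 ALLOC][26-37 ALLOC][38-42 FREE]
Op 8: e = malloc(10) -> e = NULL; heap: [0-1 ALLOC][2-5 FREE][6-25 ALLOC][26-37 ALLOC][38-42 FREE]
free(d): d = 26 -> block [26-37 ALLOC]; mark free, coalesce with adjacent free neighbors -> [0-1 ALLOC][2-5 FREE][6-25 ALLOC][26-42 FREE]

Answer: [0-1 ALLOC][2-5 FREE][6-25 ALLOC][26-42 FREE]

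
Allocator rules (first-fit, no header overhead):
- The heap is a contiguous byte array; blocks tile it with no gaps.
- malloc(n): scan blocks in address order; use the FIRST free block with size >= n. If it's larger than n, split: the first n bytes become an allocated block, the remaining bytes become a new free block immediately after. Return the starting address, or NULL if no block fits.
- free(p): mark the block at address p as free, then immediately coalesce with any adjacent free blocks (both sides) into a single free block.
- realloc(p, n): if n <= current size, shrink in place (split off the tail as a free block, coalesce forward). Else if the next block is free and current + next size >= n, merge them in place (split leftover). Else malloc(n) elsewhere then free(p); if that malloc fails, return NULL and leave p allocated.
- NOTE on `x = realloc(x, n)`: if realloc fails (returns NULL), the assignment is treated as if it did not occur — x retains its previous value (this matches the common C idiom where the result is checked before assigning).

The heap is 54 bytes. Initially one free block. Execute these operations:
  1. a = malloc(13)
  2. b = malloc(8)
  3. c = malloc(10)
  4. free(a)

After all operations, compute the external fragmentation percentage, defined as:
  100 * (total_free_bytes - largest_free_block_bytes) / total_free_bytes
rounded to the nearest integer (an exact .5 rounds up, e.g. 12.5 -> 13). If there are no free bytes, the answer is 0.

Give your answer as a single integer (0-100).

Answer: 36

Derivation:
Op 1: a = malloc(13) -> a = 0; heap: [0-12 ALLOC][13-53 FREE]
Op 2: b = malloc(8) -> b = 13; heap: [0-12 ALLOC][13-20 ALLOC][21-53 FREE]
Op 3: c = malloc(10) -> c = 21; heap: [0-12 ALLOC][13-20 ALLOC][21-30 ALLOC][31-53 FREE]
Op 4: free(a) -> (freed a); heap: [0-12 FREE][13-20 ALLOC][21-30 ALLOC][31-53 FREE]
Free blocks: [13 23] total_free=36 largest=23 -> 100*(36-23)/36 = 1300/36 ≈ 36.111 -> rounds to 36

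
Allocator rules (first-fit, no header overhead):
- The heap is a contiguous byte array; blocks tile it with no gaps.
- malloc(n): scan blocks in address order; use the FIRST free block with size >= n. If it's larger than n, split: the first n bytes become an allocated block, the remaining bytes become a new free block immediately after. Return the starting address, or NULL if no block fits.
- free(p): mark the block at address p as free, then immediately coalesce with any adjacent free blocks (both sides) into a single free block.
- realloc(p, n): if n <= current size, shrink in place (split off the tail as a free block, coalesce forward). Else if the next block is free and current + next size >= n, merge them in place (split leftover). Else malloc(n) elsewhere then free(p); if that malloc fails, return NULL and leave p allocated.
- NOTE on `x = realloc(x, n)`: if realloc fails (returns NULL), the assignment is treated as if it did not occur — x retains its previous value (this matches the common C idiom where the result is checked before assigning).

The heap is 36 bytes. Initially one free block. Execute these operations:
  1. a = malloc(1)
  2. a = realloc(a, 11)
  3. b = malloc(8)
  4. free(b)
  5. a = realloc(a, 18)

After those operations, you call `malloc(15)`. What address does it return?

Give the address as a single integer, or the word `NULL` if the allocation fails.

Op 1: a = malloc(1) -> a = 0; heap: [0-0 ALLOC][1-35 FREE]
Op 2: a = realloc(a, 11) -> a = 0; heap: [0-10 ALLOC][11-35 FREE]
Op 3: b = malloc(8) -> b = 11; heap: [0-10 ALLOC][11-18 ALLOC][19-35 FREE]
Op 4: free(b) -> (freed b); heap: [0-10 ALLOC][11-35 FREE]
Op 5: a = realloc(a, 18) -> a = 0; heap: [0-17 ALLOC][18-35 FREE]
malloc(15): first-fit scan over [0-17 ALLOC][18-35 FREE] -> 18

Answer: 18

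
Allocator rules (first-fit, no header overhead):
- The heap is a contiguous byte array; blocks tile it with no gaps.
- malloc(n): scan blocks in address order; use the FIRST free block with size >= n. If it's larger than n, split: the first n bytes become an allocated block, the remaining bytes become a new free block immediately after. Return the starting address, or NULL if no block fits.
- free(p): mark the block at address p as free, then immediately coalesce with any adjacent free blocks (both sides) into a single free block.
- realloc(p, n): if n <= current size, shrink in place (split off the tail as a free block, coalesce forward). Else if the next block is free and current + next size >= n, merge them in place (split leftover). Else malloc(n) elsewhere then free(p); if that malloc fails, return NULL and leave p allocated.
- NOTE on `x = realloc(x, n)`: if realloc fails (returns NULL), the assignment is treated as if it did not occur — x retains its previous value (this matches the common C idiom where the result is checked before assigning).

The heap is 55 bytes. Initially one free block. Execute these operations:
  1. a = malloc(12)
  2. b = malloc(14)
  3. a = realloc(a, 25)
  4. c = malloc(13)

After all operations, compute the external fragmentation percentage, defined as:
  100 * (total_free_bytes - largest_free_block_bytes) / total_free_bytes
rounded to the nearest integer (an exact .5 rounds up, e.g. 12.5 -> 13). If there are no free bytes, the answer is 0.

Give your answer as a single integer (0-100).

Op 1: a = malloc(12) -> a = 0; heap: [0-11 ALLOC][12-54 FREE]
Op 2: b = malloc(14) -> b = 12; heap: [0-11 ALLOC][12-25 ALLOC][26-54 FREE]
Op 3: a = realloc(a, 25) -> a = 26; heap: [0-11 FREE][12-25 ALLOC][26-50 ALLOC][51-54 FREE]
Op 4: c = malloc(13) -> c = NULL; heap: [0-11 FREE][12-25 ALLOC][26-50 ALLOC][51-54 FREE]
Free blocks: [12 4] total_free=16 largest=12 -> 100*(16-12)/16 = 400/16 = 25

Answer: 25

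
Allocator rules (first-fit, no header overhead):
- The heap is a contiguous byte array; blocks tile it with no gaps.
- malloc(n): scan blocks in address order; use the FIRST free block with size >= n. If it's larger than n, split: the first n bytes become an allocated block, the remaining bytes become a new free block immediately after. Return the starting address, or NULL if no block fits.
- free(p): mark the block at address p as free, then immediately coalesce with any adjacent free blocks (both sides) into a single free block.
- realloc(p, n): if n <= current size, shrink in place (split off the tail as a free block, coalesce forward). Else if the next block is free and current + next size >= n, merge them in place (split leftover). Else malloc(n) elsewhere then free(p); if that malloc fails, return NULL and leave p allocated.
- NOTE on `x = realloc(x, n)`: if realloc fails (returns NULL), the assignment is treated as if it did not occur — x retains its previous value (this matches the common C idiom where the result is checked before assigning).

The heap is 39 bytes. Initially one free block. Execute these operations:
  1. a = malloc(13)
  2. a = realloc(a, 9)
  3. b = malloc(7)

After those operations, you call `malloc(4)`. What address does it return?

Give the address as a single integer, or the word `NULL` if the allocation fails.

Op 1: a = malloc(13) -> a = 0; heap: [0-12 ALLOC][13-38 FREE]
Op 2: a = realloc(a, 9) -> a = 0; heap: [0-8 ALLOC][9-38 FREE]
Op 3: b = malloc(7) -> b = 9; heap: [0-8 ALLOC][9-15 ALLOC][16-38 FREE]
malloc(4): first-fit scan over [0-8 ALLOC][9-15 ALLOC][16-38 FREE] -> 16

Answer: 16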